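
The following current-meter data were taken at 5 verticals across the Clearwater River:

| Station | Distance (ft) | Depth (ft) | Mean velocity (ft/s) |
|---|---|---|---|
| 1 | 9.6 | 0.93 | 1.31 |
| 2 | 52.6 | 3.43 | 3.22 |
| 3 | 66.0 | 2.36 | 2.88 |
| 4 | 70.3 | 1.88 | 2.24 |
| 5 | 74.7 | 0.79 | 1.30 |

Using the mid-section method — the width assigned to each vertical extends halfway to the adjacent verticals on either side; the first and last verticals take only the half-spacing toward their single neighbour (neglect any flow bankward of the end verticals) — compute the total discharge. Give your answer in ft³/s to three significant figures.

418 ft³/s

w_1 = (52.6 − 9.6)/2 = 21.5 ft; q_1 = 1.31 × 0.93 × 21.5 = 26.19 ft³/s
w_2 = (66.0 − 9.6)/2 = 28.2 ft; q_2 = 3.22 × 3.43 × 28.2 = 311.5 ft³/s
w_3 = (70.3 − 52.6)/2 = 8.85 ft; q_3 = 2.88 × 2.36 × 8.85 = 60.15 ft³/s
w_4 = (74.7 − 66.0)/2 = 4.35 ft; q_4 = 2.24 × 1.88 × 4.35 = 18.32 ft³/s
w_5 = (74.7 − 70.3)/2 = 2.2 ft; q_5 = 1.30 × 0.79 × 2.2 = 2.259 ft³/s
Q = Σ qᵢ = 418.4 ft³/s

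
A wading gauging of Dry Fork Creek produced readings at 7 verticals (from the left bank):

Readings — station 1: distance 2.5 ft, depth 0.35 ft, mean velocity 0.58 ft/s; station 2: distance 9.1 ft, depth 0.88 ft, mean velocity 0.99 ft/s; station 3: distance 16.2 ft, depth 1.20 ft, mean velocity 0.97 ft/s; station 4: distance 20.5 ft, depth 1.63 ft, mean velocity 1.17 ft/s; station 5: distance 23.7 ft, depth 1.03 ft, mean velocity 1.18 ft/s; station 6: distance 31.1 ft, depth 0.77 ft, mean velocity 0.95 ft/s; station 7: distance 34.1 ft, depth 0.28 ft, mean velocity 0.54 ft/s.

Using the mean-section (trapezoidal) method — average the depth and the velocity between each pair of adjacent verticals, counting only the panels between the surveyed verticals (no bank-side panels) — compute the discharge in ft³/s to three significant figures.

Panel 1-2: Δb = 6.6 ft, d̄ = (0.35+0.88)/2 = 0.615, v̄ = (0.58+0.99)/2 = 0.785 → q = 6.6×0.615×0.785 = 3.186 ft³/s
Panel 2-3: Δb = 7.1 ft, d̄ = (0.88+1.20)/2 = 1.04, v̄ = (0.99+0.97)/2 = 0.98 → q = 7.1×1.04×0.98 = 7.236 ft³/s
Panel 3-4: Δb = 4.3 ft, d̄ = (1.20+1.63)/2 = 1.415, v̄ = (0.97+1.17)/2 = 1.07 → q = 4.3×1.415×1.07 = 6.510 ft³/s
Panel 4-5: Δb = 3.2 ft, d̄ = (1.63+1.03)/2 = 1.33, v̄ = (1.17+1.18)/2 = 1.175 → q = 3.2×1.33×1.175 = 5.001 ft³/s
Panel 5-6: Δb = 7.4 ft, d̄ = (1.03+0.77)/2 = 0.9, v̄ = (1.18+0.95)/2 = 1.065 → q = 7.4×0.9×1.065 = 7.093 ft³/s
Panel 6-7: Δb = 3 ft, d̄ = (0.77+0.28)/2 = 0.525, v̄ = (0.95+0.54)/2 = 0.745 → q = 3×0.525×0.745 = 1.173 ft³/s
Q = Σ q = 30.20 ft³/s

30.2 ft³/s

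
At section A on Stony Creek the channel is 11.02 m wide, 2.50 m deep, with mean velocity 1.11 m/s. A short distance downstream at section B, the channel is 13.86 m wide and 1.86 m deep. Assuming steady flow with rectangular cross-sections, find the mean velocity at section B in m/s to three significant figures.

Q = A₁V₁ = (11.02×2.50) × 1.11 = 30.58 m³/s
A₂ = 13.86 × 1.86 = 25.78 m²
V₂ = Q/A₂ = 30.58/25.78 = 1.186 m/s

1.19 m/s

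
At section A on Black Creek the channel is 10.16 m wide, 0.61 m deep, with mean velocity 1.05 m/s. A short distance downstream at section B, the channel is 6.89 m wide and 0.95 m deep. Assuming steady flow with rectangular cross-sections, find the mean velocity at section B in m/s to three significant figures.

Q = A₁V₁ = (10.16×0.61) × 1.05 = 6.507 m³/s
A₂ = 6.89 × 0.95 = 6.546 m²
V₂ = Q/A₂ = 6.507/6.546 = 0.9942 m/s

0.994 m/s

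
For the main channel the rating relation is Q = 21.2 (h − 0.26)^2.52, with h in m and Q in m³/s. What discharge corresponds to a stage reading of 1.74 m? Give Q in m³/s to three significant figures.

Q = 21.2 × (1.74 − 0.26)^2.52 = 21.2 × 1.48^2.52 = 56.94 m³/s

56.9 m³/s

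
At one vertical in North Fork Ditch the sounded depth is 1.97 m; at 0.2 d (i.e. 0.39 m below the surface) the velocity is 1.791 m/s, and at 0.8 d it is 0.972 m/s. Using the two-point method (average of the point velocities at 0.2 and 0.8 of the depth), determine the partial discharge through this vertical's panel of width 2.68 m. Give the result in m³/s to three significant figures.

7.29 m³/s

v̄ = (1.791 + 0.972) / 2 = 1.382 m/s
q = v̄ × d × w = 1.382 × 1.97 × 2.68 = 7.294 m³/s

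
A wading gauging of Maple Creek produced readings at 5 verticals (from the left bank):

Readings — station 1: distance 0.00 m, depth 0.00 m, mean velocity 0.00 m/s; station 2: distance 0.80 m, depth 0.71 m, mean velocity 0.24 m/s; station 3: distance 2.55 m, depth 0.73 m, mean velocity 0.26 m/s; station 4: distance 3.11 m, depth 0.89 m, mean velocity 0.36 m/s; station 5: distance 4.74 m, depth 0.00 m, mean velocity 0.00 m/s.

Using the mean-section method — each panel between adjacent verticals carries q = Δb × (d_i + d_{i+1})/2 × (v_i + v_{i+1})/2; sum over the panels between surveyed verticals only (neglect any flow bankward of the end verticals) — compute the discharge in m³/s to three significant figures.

Panel 1-2: Δb = 0.8 m, d̄ = (0.00+0.71)/2 = 0.355, v̄ = (0.00+0.24)/2 = 0.12 → q = 0.8×0.355×0.12 = 0.03408 m³/s
Panel 2-3: Δb = 1.75 m, d̄ = (0.71+0.73)/2 = 0.72, v̄ = (0.24+0.26)/2 = 0.25 → q = 1.75×0.72×0.25 = 0.3150 m³/s
Panel 3-4: Δb = 0.56 m, d̄ = (0.73+0.89)/2 = 0.81, v̄ = (0.26+0.36)/2 = 0.31 → q = 0.56×0.81×0.31 = 0.1406 m³/s
Panel 4-5: Δb = 1.63 m, d̄ = (0.89+0.00)/2 = 0.445, v̄ = (0.36+0.00)/2 = 0.18 → q = 1.63×0.445×0.18 = 0.1306 m³/s
Q = Σ q = 0.6203 m³/s

0.620 m³/s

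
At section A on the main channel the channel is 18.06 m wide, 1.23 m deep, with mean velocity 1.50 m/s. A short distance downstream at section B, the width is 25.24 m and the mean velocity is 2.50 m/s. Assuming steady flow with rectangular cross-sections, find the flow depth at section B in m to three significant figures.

Q = A₁V₁ = (18.06×1.23) × 1.50 = 33.32 m³/s
d₂ = Q/(b₂ V₂) = 33.32/(25.24×2.50) = 0.5281 m

0.528 m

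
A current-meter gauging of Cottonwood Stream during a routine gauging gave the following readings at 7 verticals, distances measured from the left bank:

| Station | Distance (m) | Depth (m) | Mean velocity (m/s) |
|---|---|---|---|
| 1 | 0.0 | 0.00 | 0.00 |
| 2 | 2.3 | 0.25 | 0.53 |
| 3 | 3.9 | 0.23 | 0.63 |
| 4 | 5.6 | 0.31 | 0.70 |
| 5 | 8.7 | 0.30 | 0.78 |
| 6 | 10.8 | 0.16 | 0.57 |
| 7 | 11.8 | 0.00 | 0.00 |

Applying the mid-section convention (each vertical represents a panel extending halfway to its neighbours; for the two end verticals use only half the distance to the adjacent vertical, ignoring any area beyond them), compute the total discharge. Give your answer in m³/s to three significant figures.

1.77 m³/s

w_2 = (3.9 − 0.0)/2 = 1.95 m; q_2 = 0.53 × 0.25 × 1.95 = 0.2584 m³/s
w_3 = (5.6 − 2.3)/2 = 1.65 m; q_3 = 0.63 × 0.23 × 1.65 = 0.2391 m³/s
w_4 = (8.7 − 3.9)/2 = 2.4 m; q_4 = 0.70 × 0.31 × 2.4 = 0.5208 m³/s
w_5 = (10.8 − 5.6)/2 = 2.6 m; q_5 = 0.78 × 0.30 × 2.6 = 0.6084 m³/s
w_6 = (11.8 − 8.7)/2 = 1.55 m; q_6 = 0.57 × 0.16 × 1.55 = 0.1414 m³/s
Stations 1, 7 contribute zero (depth or velocity is 0).
Q = Σ qᵢ = 1.768 m³/s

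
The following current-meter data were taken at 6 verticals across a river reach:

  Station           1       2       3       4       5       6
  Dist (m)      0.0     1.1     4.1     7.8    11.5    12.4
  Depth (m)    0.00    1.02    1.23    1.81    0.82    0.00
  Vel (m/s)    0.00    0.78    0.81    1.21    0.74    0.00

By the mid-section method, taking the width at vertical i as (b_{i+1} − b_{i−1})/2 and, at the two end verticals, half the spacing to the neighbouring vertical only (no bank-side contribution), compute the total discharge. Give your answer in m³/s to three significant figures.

14.5 m³/s

w_2 = (4.1 − 0.0)/2 = 2.05 m; q_2 = 0.78 × 1.02 × 2.05 = 1.631 m³/s
w_3 = (7.8 − 1.1)/2 = 3.35 m; q_3 = 0.81 × 1.23 × 3.35 = 3.338 m³/s
w_4 = (11.5 − 4.1)/2 = 3.7 m; q_4 = 1.21 × 1.81 × 3.7 = 8.103 m³/s
w_5 = (12.4 − 7.8)/2 = 2.3 m; q_5 = 0.74 × 0.82 × 2.3 = 1.396 m³/s
Stations 1, 6 contribute zero (depth or velocity is 0).
Q = Σ qᵢ = 14.47 m³/s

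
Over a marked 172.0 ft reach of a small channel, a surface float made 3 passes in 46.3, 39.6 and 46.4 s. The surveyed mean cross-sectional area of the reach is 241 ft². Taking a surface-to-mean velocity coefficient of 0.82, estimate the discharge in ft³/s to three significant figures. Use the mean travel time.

771 ft³/s

t̄ = (46.3 + 39.6 + 46.4) / 3 = 44.1 s
v_surface = L / t̄ = 172.0 / 44.1 = 3.900 ft/s
v_mean = 0.82 × 3.900 = 3.198 ft/s
Q = A × v_mean = 241 × 3.198 = 770.8 ft³/s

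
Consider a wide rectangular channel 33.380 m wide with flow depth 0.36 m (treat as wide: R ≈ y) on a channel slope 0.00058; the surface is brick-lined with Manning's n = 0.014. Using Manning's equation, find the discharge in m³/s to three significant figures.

A = b·y = 33.380 × 0.36 = 12.02 m²
Wide channel: R ≈ y = 0.36 m
Q = (1/n)·A·R^(2/3)·S^(1/2) = (1/0.014) × 12.02 × 0.3600^(2/3) × 0.00058^(1/2) = 10.46 m³/s

10.5 m³/s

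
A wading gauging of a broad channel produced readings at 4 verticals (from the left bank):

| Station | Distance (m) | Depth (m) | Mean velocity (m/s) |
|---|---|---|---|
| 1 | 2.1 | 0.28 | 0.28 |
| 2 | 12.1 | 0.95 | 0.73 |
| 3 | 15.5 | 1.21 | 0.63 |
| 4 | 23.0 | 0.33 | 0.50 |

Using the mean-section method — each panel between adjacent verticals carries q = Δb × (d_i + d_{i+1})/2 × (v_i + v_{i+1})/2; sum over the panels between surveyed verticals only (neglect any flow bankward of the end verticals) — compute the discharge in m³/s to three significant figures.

Panel 1-2: Δb = 10 m, d̄ = (0.28+0.95)/2 = 0.615, v̄ = (0.28+0.73)/2 = 0.505 → q = 10×0.615×0.505 = 3.106 m³/s
Panel 2-3: Δb = 3.4 m, d̄ = (0.95+1.21)/2 = 1.08, v̄ = (0.73+0.63)/2 = 0.68 → q = 3.4×1.08×0.68 = 2.497 m³/s
Panel 3-4: Δb = 7.5 m, d̄ = (1.21+0.33)/2 = 0.77, v̄ = (0.63+0.50)/2 = 0.565 → q = 7.5×0.77×0.565 = 3.263 m³/s
Q = Σ q = 8.866 m³/s

8.87 m³/s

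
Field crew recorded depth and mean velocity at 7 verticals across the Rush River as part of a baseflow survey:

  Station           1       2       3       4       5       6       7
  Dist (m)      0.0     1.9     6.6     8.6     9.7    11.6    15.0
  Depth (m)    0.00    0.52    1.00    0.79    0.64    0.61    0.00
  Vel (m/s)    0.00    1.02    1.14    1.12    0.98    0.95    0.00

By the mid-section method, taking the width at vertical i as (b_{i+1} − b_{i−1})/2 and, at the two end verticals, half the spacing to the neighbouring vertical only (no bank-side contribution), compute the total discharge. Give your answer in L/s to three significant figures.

9420 L/s

w_2 = (6.6 − 0.0)/2 = 3.3 m; q_2 = 1.02 × 0.52 × 3.3 = 1.750 m³/s
w_3 = (8.6 − 1.9)/2 = 3.35 m; q_3 = 1.14 × 1.00 × 3.35 = 3.819 m³/s
w_4 = (9.7 − 6.6)/2 = 1.55 m; q_4 = 1.12 × 0.79 × 1.55 = 1.371 m³/s
w_5 = (11.6 − 8.6)/2 = 1.5 m; q_5 = 0.98 × 0.64 × 1.5 = 0.9408 m³/s
w_6 = (15.0 − 9.7)/2 = 2.65 m; q_6 = 0.95 × 0.61 × 2.65 = 1.536 m³/s
Stations 1, 7 contribute zero (depth or velocity is 0).
Q = Σ qᵢ = 9.417 m³/s
= 9.417 × 1000 = 9417 L/s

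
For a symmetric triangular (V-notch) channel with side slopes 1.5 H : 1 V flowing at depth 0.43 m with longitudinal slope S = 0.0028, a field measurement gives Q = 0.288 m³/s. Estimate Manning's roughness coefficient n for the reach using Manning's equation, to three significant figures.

0.0162

A = z·y² = 1.5×0.43² = 0.2774 m²
P = 2y√(1+z²) = 2×0.43×√(1+1.5²) = 1.550 m
R = A/P = 0.2774/1.550 = 0.1789 m
n = (1/Q)·A·R^(2/3)·S^(1/2) = (1/0.288) × 0.2774 × 0.3175 × 0.05292 = 0.01618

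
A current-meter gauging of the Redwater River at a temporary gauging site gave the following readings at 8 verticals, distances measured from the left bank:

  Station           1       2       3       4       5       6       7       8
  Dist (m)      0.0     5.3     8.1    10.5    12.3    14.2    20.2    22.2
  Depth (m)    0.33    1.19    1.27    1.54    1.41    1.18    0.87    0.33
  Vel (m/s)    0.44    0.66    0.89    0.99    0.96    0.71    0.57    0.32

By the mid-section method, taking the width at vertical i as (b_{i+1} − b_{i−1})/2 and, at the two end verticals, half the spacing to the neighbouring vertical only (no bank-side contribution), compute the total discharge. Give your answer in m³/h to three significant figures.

w_1 = (5.3 − 0.0)/2 = 2.65 m; q_1 = 0.44 × 0.33 × 2.65 = 0.3848 m³/s
w_2 = (8.1 − 0.0)/2 = 4.05 m; q_2 = 0.66 × 1.19 × 4.05 = 3.181 m³/s
w_3 = (10.5 − 5.3)/2 = 2.6 m; q_3 = 0.89 × 1.27 × 2.6 = 2.939 m³/s
w_4 = (12.3 − 8.1)/2 = 2.1 m; q_4 = 0.99 × 1.54 × 2.1 = 3.202 m³/s
w_5 = (14.2 − 10.5)/2 = 1.85 m; q_5 = 0.96 × 1.41 × 1.85 = 2.504 m³/s
w_6 = (20.2 − 12.3)/2 = 3.95 m; q_6 = 0.71 × 1.18 × 3.95 = 3.309 m³/s
w_7 = (22.2 − 14.2)/2 = 4 m; q_7 = 0.57 × 0.87 × 4 = 1.984 m³/s
w_8 = (22.2 − 20.2)/2 = 1 m; q_8 = 0.32 × 0.33 × 1 = 0.1056 m³/s
Q = Σ qᵢ = 17.61 m³/s
= 17.61 × 3600 = 63390 m³/h

63400 m³/h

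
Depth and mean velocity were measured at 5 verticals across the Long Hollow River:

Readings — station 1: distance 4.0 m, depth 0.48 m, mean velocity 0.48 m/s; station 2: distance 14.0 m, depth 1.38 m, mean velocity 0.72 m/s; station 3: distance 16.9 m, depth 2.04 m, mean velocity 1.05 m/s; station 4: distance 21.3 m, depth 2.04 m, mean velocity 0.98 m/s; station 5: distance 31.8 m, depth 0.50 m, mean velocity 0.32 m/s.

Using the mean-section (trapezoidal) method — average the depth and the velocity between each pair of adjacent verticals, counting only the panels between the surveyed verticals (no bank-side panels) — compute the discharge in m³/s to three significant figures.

Panel 1-2: Δb = 10 m, d̄ = (0.48+1.38)/2 = 0.93, v̄ = (0.48+0.72)/2 = 0.6 → q = 10×0.93×0.6 = 5.580 m³/s
Panel 2-3: Δb = 2.9 m, d̄ = (1.38+2.04)/2 = 1.71, v̄ = (0.72+1.05)/2 = 0.885 → q = 2.9×1.71×0.885 = 4.389 m³/s
Panel 3-4: Δb = 4.4 m, d̄ = (2.04+2.04)/2 = 2.04, v̄ = (1.05+0.98)/2 = 1.015 → q = 4.4×2.04×1.015 = 9.111 m³/s
Panel 4-5: Δb = 10.5 m, d̄ = (2.04+0.50)/2 = 1.27, v̄ = (0.98+0.32)/2 = 0.65 → q = 10.5×1.27×0.65 = 8.668 m³/s
Q = Σ q = 27.75 m³/s

27.7 m³/s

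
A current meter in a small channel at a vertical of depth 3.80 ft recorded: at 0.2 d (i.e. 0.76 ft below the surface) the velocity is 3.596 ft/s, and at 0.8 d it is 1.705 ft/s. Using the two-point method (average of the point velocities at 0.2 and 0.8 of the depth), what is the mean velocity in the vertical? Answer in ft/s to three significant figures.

2.65 ft/s

v̄ = (3.596 + 1.705) / 2 = 2.651 ft/s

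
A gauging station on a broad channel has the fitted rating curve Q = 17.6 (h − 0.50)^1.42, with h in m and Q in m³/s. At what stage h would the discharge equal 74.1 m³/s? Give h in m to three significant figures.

h − h₀ = (Q/C)^(1/b) = (74.1/17.6)^(1/1.42) = 2.752 m
h = 0.50 + 2.752 = 3.252 m

3.25 m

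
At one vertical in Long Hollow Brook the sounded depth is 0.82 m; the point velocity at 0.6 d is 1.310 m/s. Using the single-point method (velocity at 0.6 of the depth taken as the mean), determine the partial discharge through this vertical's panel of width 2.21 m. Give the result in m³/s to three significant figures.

v̄ = v₀.₆ = 1.310 m/s
q = v̄ × d × w = 1.310 × 0.82 × 2.21 = 2.374 m³/s

2.37 m³/s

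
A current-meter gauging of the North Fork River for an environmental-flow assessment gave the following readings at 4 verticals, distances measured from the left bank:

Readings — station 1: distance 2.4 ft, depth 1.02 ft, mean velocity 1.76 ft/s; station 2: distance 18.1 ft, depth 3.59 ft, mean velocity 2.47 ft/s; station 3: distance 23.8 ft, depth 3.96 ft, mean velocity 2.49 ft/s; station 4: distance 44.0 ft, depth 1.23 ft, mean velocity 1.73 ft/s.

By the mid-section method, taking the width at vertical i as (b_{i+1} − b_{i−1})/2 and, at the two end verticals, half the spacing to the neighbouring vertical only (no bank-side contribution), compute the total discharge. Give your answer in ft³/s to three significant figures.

258 ft³/s

w_1 = (18.1 − 2.4)/2 = 7.85 ft; q_1 = 1.76 × 1.02 × 7.85 = 14.09 ft³/s
w_2 = (23.8 − 2.4)/2 = 10.7 ft; q_2 = 2.47 × 3.59 × 10.7 = 94.88 ft³/s
w_3 = (44.0 − 18.1)/2 = 12.95 ft; q_3 = 2.49 × 3.96 × 12.95 = 127.7 ft³/s
w_4 = (44.0 − 23.8)/2 = 10.1 ft; q_4 = 1.73 × 1.23 × 10.1 = 21.49 ft³/s
Q = Σ qᵢ = 258.2 ft³/s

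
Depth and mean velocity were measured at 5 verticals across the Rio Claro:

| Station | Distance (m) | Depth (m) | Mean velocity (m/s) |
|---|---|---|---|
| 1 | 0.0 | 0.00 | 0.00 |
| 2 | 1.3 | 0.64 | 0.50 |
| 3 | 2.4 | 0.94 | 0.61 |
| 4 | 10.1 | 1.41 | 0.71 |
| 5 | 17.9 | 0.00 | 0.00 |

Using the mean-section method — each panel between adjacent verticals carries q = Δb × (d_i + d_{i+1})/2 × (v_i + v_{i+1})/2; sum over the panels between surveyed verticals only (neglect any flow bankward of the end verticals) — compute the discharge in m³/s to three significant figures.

Panel 1-2: Δb = 1.3 m, d̄ = (0.00+0.64)/2 = 0.32, v̄ = (0.00+0.50)/2 = 0.25 → q = 1.3×0.32×0.25 = 0.1040 m³/s
Panel 2-3: Δb = 1.1 m, d̄ = (0.64+0.94)/2 = 0.79, v̄ = (0.50+0.61)/2 = 0.555 → q = 1.1×0.79×0.555 = 0.4823 m³/s
Panel 3-4: Δb = 7.7 m, d̄ = (0.94+1.41)/2 = 1.175, v̄ = (0.61+0.71)/2 = 0.66 → q = 7.7×1.175×0.66 = 5.971 m³/s
Panel 4-5: Δb = 7.8 m, d̄ = (1.41+0.00)/2 = 0.705, v̄ = (0.71+0.00)/2 = 0.355 → q = 7.8×0.705×0.355 = 1.952 m³/s
Q = Σ q = 8.510 m³/s

8.51 m³/s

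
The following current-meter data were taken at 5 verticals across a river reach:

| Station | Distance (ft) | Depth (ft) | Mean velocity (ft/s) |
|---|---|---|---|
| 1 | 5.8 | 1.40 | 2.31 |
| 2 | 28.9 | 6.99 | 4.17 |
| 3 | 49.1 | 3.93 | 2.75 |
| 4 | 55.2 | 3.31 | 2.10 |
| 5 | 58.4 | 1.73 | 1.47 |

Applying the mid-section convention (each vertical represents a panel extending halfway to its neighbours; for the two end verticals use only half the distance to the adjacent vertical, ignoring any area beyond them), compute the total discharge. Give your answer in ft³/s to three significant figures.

w_1 = (28.9 − 5.8)/2 = 11.55 ft; q_1 = 2.31 × 1.40 × 11.55 = 37.35 ft³/s
w_2 = (49.1 − 5.8)/2 = 21.65 ft; q_2 = 4.17 × 6.99 × 21.65 = 631.1 ft³/s
w_3 = (55.2 − 28.9)/2 = 13.15 ft; q_3 = 2.75 × 3.93 × 13.15 = 142.1 ft³/s
w_4 = (58.4 − 49.1)/2 = 4.65 ft; q_4 = 2.10 × 3.31 × 4.65 = 32.32 ft³/s
w_5 = (58.4 − 55.2)/2 = 1.6 ft; q_5 = 1.47 × 1.73 × 1.6 = 4.069 ft³/s
Q = Σ qᵢ = 846.9 ft³/s

847 ft³/s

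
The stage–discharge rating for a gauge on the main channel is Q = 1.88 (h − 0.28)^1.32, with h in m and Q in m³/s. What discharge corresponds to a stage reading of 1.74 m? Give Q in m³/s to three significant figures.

Q = 1.88 × (1.74 − 0.28)^1.32 = 1.88 × 1.46^1.32 = 3.098 m³/s

3.10 m³/s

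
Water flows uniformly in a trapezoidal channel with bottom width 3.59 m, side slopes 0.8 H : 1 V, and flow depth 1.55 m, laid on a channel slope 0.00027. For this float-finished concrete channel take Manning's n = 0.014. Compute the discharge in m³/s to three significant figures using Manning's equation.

8.73 m³/s

A = (b + z·y)·y = (3.59 + 0.8×1.55)×1.55 = 7.487 m²
P = b + 2y√(1+z²) = 3.59 + 2×1.55×√(1+0.8²) = 7.560 m
R = A/P = 7.487/7.560 = 0.9903 m
Q = (1/n)·A·R^(2/3)·S^(1/2) = (1/0.014) × 7.487 × 0.9903^(2/3) × 0.00027^(1/2) = 8.730 m³/s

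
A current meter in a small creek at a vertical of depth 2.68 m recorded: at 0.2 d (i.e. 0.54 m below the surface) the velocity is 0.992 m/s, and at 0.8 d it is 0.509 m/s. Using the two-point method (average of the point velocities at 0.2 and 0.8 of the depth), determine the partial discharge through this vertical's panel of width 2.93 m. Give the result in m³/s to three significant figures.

v̄ = (0.992 + 0.509) / 2 = 0.7505 m/s
q = v̄ × d × w = 0.7505 × 2.68 × 2.93 = 5.893 m³/s

5.89 m³/s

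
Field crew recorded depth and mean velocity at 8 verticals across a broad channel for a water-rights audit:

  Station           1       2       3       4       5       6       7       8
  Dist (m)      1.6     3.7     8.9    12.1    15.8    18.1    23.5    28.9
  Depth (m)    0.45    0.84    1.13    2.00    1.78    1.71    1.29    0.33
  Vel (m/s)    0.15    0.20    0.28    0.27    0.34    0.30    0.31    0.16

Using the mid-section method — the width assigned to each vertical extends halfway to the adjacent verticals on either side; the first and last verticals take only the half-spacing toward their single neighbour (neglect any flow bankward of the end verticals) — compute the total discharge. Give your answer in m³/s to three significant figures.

w_1 = (3.7 − 1.6)/2 = 1.05 m; q_1 = 0.15 × 0.45 × 1.05 = 0.07088 m³/s
w_2 = (8.9 − 1.6)/2 = 3.65 m; q_2 = 0.20 × 0.84 × 3.65 = 0.6132 m³/s
w_3 = (12.1 − 3.7)/2 = 4.2 m; q_3 = 0.28 × 1.13 × 4.2 = 1.329 m³/s
w_4 = (15.8 − 8.9)/2 = 3.45 m; q_4 = 0.27 × 2.00 × 3.45 = 1.863 m³/s
w_5 = (18.1 − 12.1)/2 = 3 m; q_5 = 0.34 × 1.78 × 3 = 1.816 m³/s
w_6 = (23.5 − 15.8)/2 = 3.85 m; q_6 = 0.30 × 1.71 × 3.85 = 1.975 m³/s
w_7 = (28.9 − 18.1)/2 = 5.4 m; q_7 = 0.31 × 1.29 × 5.4 = 2.159 m³/s
w_8 = (28.9 − 23.5)/2 = 2.7 m; q_8 = 0.16 × 0.33 × 2.7 = 0.1426 m³/s
Q = Σ qᵢ = 9.969 m³/s

9.97 m³/s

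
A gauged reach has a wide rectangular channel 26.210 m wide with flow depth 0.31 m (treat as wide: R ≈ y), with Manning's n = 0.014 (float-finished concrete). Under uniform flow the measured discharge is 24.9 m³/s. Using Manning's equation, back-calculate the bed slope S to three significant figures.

A = b·y = 26.210 × 0.31 = 8.125 m²
Wide channel: R ≈ y = 0.31 m
S = (Q·n / (1·A·R^(2/3)))² = (24.9×0.014 / (1×8.125×0.4580))² = 0.008774

0.00877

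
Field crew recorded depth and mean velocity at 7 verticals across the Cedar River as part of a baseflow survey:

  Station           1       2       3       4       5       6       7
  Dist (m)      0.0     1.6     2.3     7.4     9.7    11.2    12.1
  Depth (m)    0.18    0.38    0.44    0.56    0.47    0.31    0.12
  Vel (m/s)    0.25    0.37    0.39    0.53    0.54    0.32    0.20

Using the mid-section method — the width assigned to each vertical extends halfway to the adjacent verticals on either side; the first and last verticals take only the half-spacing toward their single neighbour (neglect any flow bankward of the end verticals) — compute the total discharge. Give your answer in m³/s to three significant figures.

2.41 m³/s

w_1 = (1.6 − 0.0)/2 = 0.8 m; q_1 = 0.25 × 0.18 × 0.8 = 0.03600 m³/s
w_2 = (2.3 − 0.0)/2 = 1.15 m; q_2 = 0.37 × 0.38 × 1.15 = 0.1617 m³/s
w_3 = (7.4 − 1.6)/2 = 2.9 m; q_3 = 0.39 × 0.44 × 2.9 = 0.4976 m³/s
w_4 = (9.7 − 2.3)/2 = 3.7 m; q_4 = 0.53 × 0.56 × 3.7 = 1.098 m³/s
w_5 = (11.2 − 7.4)/2 = 1.9 m; q_5 = 0.54 × 0.47 × 1.9 = 0.4822 m³/s
w_6 = (12.1 − 9.7)/2 = 1.2 m; q_6 = 0.32 × 0.31 × 1.2 = 0.1190 m³/s
w_7 = (12.1 − 11.2)/2 = 0.45 m; q_7 = 0.20 × 0.12 × 0.45 = 0.01080 m³/s
Q = Σ qᵢ = 2.406 m³/s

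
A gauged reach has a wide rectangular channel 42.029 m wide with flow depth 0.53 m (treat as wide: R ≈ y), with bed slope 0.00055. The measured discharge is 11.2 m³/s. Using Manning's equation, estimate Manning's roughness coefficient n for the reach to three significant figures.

0.0305

A = b·y = 42.029 × 0.53 = 22.28 m²
Wide channel: R ≈ y = 0.53 m
n = (1/Q)·A·R^(2/3)·S^(1/2) = (1/11.2) × 22.28 × 0.6549 × 0.02345 = 0.03055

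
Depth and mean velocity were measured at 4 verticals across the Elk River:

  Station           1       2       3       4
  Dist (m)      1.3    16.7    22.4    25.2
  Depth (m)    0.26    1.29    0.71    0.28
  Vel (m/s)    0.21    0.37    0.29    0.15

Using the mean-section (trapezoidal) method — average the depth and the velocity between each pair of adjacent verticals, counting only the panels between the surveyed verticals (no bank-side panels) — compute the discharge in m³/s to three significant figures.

Panel 1-2: Δb = 15.4 m, d̄ = (0.26+1.29)/2 = 0.775, v̄ = (0.21+0.37)/2 = 0.29 → q = 15.4×0.775×0.29 = 3.461 m³/s
Panel 2-3: Δb = 5.7 m, d̄ = (1.29+0.71)/2 = 1, v̄ = (0.37+0.29)/2 = 0.33 → q = 5.7×1×0.33 = 1.881 m³/s
Panel 3-4: Δb = 2.8 m, d̄ = (0.71+0.28)/2 = 0.495, v̄ = (0.29+0.15)/2 = 0.22 → q = 2.8×0.495×0.22 = 0.3049 m³/s
Q = Σ q = 5.647 m³/s

5.65 m³/s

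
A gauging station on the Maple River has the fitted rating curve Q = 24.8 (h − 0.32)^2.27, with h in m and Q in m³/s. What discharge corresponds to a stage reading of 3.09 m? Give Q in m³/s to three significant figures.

251 m³/s

Q = 24.8 × (3.09 − 0.32)^2.27 = 24.8 × 2.77^2.27 = 250.5 m³/s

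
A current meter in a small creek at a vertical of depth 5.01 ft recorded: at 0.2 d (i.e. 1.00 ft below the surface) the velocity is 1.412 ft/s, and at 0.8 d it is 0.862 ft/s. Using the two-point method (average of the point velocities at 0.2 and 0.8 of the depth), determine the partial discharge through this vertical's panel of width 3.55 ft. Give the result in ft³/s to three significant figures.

20.2 ft³/s

v̄ = (1.412 + 0.862) / 2 = 1.137 ft/s
q = v̄ × d × w = 1.137 × 5.01 × 3.55 = 20.22 ft³/s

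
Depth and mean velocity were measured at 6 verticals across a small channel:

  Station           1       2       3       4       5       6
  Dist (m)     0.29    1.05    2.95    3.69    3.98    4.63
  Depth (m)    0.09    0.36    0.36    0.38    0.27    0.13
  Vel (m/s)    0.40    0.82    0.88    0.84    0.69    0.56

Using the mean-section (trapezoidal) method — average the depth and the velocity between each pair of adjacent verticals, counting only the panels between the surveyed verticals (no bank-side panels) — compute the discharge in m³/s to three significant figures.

1.07 m³/s

Panel 1-2: Δb = 0.76 m, d̄ = (0.09+0.36)/2 = 0.225, v̄ = (0.40+0.82)/2 = 0.61 → q = 0.76×0.225×0.61 = 0.1043 m³/s
Panel 2-3: Δb = 1.9 m, d̄ = (0.36+0.36)/2 = 0.36, v̄ = (0.82+0.88)/2 = 0.85 → q = 1.9×0.36×0.85 = 0.5814 m³/s
Panel 3-4: Δb = 0.74 m, d̄ = (0.36+0.38)/2 = 0.37, v̄ = (0.88+0.84)/2 = 0.86 → q = 0.74×0.37×0.86 = 0.2355 m³/s
Panel 4-5: Δb = 0.29 m, d̄ = (0.38+0.27)/2 = 0.325, v̄ = (0.84+0.69)/2 = 0.765 → q = 0.29×0.325×0.765 = 0.07210 m³/s
Panel 5-6: Δb = 0.65 m, d̄ = (0.27+0.13)/2 = 0.2, v̄ = (0.69+0.56)/2 = 0.625 → q = 0.65×0.2×0.625 = 0.08125 m³/s
Q = Σ q = 1.075 m³/s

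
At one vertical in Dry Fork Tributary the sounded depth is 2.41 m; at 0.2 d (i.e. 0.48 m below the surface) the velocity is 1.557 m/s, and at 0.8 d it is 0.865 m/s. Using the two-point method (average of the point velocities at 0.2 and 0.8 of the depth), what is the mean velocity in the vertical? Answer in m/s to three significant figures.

v̄ = (1.557 + 0.865) / 2 = 1.211 m/s

1.21 m/s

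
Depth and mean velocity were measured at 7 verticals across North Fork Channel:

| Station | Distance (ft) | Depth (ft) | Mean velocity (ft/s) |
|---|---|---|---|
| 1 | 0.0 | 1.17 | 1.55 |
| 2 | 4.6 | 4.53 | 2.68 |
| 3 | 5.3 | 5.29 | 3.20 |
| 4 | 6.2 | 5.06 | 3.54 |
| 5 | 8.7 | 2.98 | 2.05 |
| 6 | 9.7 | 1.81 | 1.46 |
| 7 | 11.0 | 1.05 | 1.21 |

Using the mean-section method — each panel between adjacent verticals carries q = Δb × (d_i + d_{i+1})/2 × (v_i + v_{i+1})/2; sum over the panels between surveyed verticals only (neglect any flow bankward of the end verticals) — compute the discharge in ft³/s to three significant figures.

Panel 1-2: Δb = 4.6 ft, d̄ = (1.17+4.53)/2 = 2.85, v̄ = (1.55+2.68)/2 = 2.115 → q = 4.6×2.85×2.115 = 27.73 ft³/s
Panel 2-3: Δb = 0.7 ft, d̄ = (4.53+5.29)/2 = 4.91, v̄ = (2.68+3.20)/2 = 2.94 → q = 0.7×4.91×2.94 = 10.10 ft³/s
Panel 3-4: Δb = 0.9 ft, d̄ = (5.29+5.06)/2 = 5.175, v̄ = (3.20+3.54)/2 = 3.37 → q = 0.9×5.175×3.37 = 15.70 ft³/s
Panel 4-5: Δb = 2.5 ft, d̄ = (5.06+2.98)/2 = 4.02, v̄ = (3.54+2.05)/2 = 2.795 → q = 2.5×4.02×2.795 = 28.09 ft³/s
Panel 5-6: Δb = 1 ft, d̄ = (2.98+1.81)/2 = 2.395, v̄ = (2.05+1.46)/2 = 1.755 → q = 1×2.395×1.755 = 4.203 ft³/s
Panel 6-7: Δb = 1.3 ft, d̄ = (1.81+1.05)/2 = 1.43, v̄ = (1.46+1.21)/2 = 1.335 → q = 1.3×1.43×1.335 = 2.482 ft³/s
Q = Σ q = 88.30 ft³/s

88.3 ft³/s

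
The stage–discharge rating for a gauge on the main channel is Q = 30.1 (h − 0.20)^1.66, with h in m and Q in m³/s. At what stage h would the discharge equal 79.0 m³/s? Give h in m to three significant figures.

h − h₀ = (Q/C)^(1/b) = (79.0/30.1)^(1/1.66) = 1.788 m
h = 0.20 + 1.788 = 1.988 m

1.99 m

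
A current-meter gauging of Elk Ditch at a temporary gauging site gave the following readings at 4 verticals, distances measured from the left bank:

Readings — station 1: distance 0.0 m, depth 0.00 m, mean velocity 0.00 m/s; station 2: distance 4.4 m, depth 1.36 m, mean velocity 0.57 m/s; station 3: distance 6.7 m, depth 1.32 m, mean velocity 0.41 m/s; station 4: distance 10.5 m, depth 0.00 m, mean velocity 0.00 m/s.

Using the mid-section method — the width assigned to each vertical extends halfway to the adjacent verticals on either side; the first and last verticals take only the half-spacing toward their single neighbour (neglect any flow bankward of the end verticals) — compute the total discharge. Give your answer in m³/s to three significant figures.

4.25 m³/s

w_2 = (6.7 − 0.0)/2 = 3.35 m; q_2 = 0.57 × 1.36 × 3.35 = 2.597 m³/s
w_3 = (10.5 − 4.4)/2 = 3.05 m; q_3 = 0.41 × 1.32 × 3.05 = 1.651 m³/s
Stations 1, 4 contribute zero (depth or velocity is 0).
Q = Σ qᵢ = 4.248 m³/s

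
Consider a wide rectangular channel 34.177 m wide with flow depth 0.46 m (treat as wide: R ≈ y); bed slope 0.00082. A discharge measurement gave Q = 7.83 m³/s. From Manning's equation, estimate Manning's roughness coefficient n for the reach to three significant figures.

0.0343

A = b·y = 34.177 × 0.46 = 15.72 m²
Wide channel: R ≈ y = 0.46 m
n = (1/Q)·A·R^(2/3)·S^(1/2) = (1/7.83) × 15.72 × 0.5959 × 0.02864 = 0.03426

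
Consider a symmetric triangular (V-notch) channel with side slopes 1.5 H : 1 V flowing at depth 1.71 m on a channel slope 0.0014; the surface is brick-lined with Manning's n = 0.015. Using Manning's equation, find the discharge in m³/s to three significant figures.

A = z·y² = 1.5×1.71² = 4.386 m²
P = 2y√(1+z²) = 2×1.71×√(1+1.5²) = 6.165 m
R = A/P = 4.386/6.165 = 0.7114 m
Q = (1/n)·A·R^(2/3)·S^(1/2) = (1/0.015) × 4.386 × 0.7114^(2/3) × 0.0014^(1/2) = 8.719 m³/s

8.72 m³/s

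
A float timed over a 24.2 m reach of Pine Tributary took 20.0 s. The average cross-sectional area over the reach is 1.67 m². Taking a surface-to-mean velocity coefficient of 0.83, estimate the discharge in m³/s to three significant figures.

v_surface = L / t̄ = 24.2 / 20 = 1.210 m/s
v_mean = 0.83 × 1.210 = 1.004 m/s
Q = A × v_mean = 1.67 × 1.004 = 1.677 m³/s

1.68 m³/s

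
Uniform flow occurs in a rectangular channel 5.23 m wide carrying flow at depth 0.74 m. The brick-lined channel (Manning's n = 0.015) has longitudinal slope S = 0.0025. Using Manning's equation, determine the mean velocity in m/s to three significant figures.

2.31 m/s

A = b·y = 5.23 × 0.74 = 3.870 m²
P = b + 2y = 5.23 + 2×0.74 = 6.710 m
R = A/P = 3.870/6.710 = 0.5768 m
Q = (1/n)·A·R^(2/3)·S^(1/2) = (1/0.015) × 3.870 × 0.5768^(2/3) × 0.0025^(1/2) = 8.939 m³/s
V = Q/A = 8.939/3.870 = 2.310 m/s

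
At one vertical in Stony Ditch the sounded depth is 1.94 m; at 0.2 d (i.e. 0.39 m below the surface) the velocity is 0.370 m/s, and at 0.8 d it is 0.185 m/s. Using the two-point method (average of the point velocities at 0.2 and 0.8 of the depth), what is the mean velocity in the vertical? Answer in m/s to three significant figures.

0.278 m/s

v̄ = (0.370 + 0.185) / 2 = 0.2775 m/s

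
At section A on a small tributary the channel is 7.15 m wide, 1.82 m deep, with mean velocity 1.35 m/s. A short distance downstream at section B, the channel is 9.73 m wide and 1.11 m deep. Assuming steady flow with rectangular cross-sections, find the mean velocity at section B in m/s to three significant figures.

1.63 m/s

Q = A₁V₁ = (7.15×1.82) × 1.35 = 17.57 m³/s
A₂ = 9.73 × 1.11 = 10.80 m²
V₂ = Q/A₂ = 17.57/10.80 = 1.627 m/s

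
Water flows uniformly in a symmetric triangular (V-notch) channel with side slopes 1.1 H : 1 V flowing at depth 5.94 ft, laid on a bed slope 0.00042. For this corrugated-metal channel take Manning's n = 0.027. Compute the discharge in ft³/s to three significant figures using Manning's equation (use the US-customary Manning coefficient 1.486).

74.0 ft³/s

A = z·y² = 1.1×5.94² = 38.81 ft²
P = 2y√(1+z²) = 2×5.94×√(1+1.1²) = 17.66 ft
R = A/P = 38.81/17.66 = 2.198 ft
Q = (1.486/n)·A·R^(2/3)·S^(1/2) = (1.486/0.027) × 38.81 × 2.198^(2/3) × 0.00042^(1/2) = 74.00 ft³/s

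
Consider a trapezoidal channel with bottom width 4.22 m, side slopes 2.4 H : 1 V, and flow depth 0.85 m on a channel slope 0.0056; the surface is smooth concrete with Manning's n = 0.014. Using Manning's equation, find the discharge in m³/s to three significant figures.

20.6 m³/s

A = (b + z·y)·y = (4.22 + 2.4×0.85)×0.85 = 5.321 m²
P = b + 2y√(1+z²) = 4.22 + 2×0.85×√(1+2.4²) = 8.640 m
R = A/P = 5.321/8.640 = 0.6159 m
Q = (1/n)·A·R^(2/3)·S^(1/2) = (1/0.014) × 5.321 × 0.6159^(2/3) × 0.0056^(1/2) = 20.59 m³/s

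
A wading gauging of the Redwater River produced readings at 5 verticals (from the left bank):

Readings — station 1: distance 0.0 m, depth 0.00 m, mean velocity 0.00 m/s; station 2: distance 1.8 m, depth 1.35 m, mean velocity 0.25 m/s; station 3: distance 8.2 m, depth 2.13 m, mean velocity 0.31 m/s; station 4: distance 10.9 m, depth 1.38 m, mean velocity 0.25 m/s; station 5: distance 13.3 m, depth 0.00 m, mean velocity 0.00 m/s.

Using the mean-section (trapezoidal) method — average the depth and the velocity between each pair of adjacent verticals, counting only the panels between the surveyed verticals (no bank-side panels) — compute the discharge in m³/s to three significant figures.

Panel 1-2: Δb = 1.8 m, d̄ = (0.00+1.35)/2 = 0.675, v̄ = (0.00+0.25)/2 = 0.125 → q = 1.8×0.675×0.125 = 0.1519 m³/s
Panel 2-3: Δb = 6.4 m, d̄ = (1.35+2.13)/2 = 1.74, v̄ = (0.25+0.31)/2 = 0.28 → q = 6.4×1.74×0.28 = 3.118 m³/s
Panel 3-4: Δb = 2.7 m, d̄ = (2.13+1.38)/2 = 1.755, v̄ = (0.31+0.25)/2 = 0.28 → q = 2.7×1.755×0.28 = 1.327 m³/s
Panel 4-5: Δb = 2.4 m, d̄ = (1.38+0.00)/2 = 0.69, v̄ = (0.25+0.00)/2 = 0.125 → q = 2.4×0.69×0.125 = 0.2070 m³/s
Q = Σ q = 4.804 m³/s

4.80 m³/s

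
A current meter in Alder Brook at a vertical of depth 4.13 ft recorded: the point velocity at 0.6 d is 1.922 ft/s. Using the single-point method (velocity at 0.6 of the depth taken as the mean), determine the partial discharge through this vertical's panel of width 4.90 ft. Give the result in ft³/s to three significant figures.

38.9 ft³/s

v̄ = v₀.₆ = 1.922 ft/s
q = v̄ × d × w = 1.922 × 4.13 × 4.90 = 38.90 ft³/s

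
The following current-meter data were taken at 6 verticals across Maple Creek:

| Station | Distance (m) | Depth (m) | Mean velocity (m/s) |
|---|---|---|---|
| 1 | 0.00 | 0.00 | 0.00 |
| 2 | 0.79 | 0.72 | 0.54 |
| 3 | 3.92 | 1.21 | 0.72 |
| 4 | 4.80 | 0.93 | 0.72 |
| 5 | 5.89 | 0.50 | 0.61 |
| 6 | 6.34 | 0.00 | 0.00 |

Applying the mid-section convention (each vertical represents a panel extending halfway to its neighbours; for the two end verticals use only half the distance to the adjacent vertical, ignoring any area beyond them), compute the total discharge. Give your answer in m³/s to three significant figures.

w_2 = (3.92 − 0.00)/2 = 1.96 m; q_2 = 0.54 × 0.72 × 1.96 = 0.7620 m³/s
w_3 = (4.80 − 0.79)/2 = 2.005 m; q_3 = 0.72 × 1.21 × 2.005 = 1.747 m³/s
w_4 = (5.89 − 3.92)/2 = 0.985 m; q_4 = 0.72 × 0.93 × 0.985 = 0.6596 m³/s
w_5 = (6.34 − 4.80)/2 = 0.77 m; q_5 = 0.61 × 0.50 × 0.77 = 0.2349 m³/s
Stations 1, 6 contribute zero (depth or velocity is 0).
Q = Σ qᵢ = 3.403 m³/s

3.40 m³/s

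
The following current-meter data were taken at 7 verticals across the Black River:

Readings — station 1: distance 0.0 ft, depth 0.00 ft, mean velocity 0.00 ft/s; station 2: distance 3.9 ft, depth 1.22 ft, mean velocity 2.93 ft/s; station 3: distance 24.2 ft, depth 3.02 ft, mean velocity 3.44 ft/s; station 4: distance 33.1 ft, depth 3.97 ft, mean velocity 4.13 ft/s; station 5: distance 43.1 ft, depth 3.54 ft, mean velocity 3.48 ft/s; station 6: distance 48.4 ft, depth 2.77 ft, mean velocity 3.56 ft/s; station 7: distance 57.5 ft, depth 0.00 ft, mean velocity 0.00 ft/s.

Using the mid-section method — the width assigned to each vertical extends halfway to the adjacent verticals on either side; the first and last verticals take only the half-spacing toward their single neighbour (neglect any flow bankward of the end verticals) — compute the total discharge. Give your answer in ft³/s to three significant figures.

515 ft³/s

w_2 = (24.2 − 0.0)/2 = 12.1 ft; q_2 = 2.93 × 1.22 × 12.1 = 43.25 ft³/s
w_3 = (33.1 − 3.9)/2 = 14.6 ft; q_3 = 3.44 × 3.02 × 14.6 = 151.7 ft³/s
w_4 = (43.1 − 24.2)/2 = 9.45 ft; q_4 = 4.13 × 3.97 × 9.45 = 154.9 ft³/s
w_5 = (48.4 − 33.1)/2 = 7.65 ft; q_5 = 3.48 × 3.54 × 7.65 = 94.24 ft³/s
w_6 = (57.5 − 43.1)/2 = 7.2 ft; q_6 = 3.56 × 2.77 × 7.2 = 71.00 ft³/s
Stations 1, 7 contribute zero (depth or velocity is 0).
Q = Σ qᵢ = 515.1 ft³/s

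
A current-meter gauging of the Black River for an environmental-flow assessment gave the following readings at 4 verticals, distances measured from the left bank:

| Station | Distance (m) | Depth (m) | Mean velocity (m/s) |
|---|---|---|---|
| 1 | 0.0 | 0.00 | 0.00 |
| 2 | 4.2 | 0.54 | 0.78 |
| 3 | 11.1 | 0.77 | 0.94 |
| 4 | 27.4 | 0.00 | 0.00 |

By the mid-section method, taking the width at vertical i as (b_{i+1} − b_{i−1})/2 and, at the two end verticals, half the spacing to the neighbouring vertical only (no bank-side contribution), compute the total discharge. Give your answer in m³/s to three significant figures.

w_2 = (11.1 − 0.0)/2 = 5.55 m; q_2 = 0.78 × 0.54 × 5.55 = 2.338 m³/s
w_3 = (27.4 − 4.2)/2 = 11.6 m; q_3 = 0.94 × 0.77 × 11.6 = 8.396 m³/s
Stations 1, 4 contribute zero (depth or velocity is 0).
Q = Σ qᵢ = 10.73 m³/s

10.7 m³/s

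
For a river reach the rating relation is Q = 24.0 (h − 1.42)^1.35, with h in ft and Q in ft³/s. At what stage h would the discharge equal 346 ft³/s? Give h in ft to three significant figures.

8.64 ft

h − h₀ = (Q/C)^(1/b) = (346/24.0)^(1/1.35) = 7.218 ft
h = 1.42 + 7.218 = 8.638 ft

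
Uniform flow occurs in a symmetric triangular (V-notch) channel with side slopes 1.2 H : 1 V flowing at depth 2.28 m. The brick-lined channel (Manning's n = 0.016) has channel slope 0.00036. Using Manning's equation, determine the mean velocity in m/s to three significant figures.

A = z·y² = 1.2×2.28² = 6.238 m²
P = 2y√(1+z²) = 2×2.28×√(1+1.2²) = 7.123 m
R = A/P = 6.238/7.123 = 0.8758 m
Q = (1/n)·A·R^(2/3)·S^(1/2) = (1/0.016) × 6.238 × 0.8758^(2/3) × 0.00036^(1/2) = 6.771 m³/s
V = Q/A = 6.771/6.238 = 1.085 m/s

1.09 m/s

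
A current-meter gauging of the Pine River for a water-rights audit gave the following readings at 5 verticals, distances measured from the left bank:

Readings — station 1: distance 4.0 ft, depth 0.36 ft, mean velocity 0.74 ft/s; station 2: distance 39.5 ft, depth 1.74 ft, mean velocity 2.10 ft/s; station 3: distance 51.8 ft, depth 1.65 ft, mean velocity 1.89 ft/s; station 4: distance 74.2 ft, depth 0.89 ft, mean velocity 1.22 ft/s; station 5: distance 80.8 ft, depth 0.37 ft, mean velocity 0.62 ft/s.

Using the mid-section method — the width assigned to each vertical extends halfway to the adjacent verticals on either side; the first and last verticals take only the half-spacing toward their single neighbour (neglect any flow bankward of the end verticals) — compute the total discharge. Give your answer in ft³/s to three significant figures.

w_1 = (39.5 − 4.0)/2 = 17.75 ft; q_1 = 0.74 × 0.36 × 17.75 = 4.729 ft³/s
w_2 = (51.8 − 4.0)/2 = 23.9 ft; q_2 = 2.10 × 1.74 × 23.9 = 87.33 ft³/s
w_3 = (74.2 − 39.5)/2 = 17.35 ft; q_3 = 1.89 × 1.65 × 17.35 = 54.11 ft³/s
w_4 = (80.8 − 51.8)/2 = 14.5 ft; q_4 = 1.22 × 0.89 × 14.5 = 15.74 ft³/s
w_5 = (80.8 − 74.2)/2 = 3.3 ft; q_5 = 0.62 × 0.37 × 3.3 = 0.7570 ft³/s
Q = Σ qᵢ = 162.7 ft³/s

163 ft³/s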